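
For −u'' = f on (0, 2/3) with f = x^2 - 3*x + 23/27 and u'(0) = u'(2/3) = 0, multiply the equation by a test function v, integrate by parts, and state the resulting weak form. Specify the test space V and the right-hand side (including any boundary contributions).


V = H^1(0, 2/3) (no boundary constraint on v; u is determined up to an additive constant); weak form: ∫_0^2/3 u'v' dx = ∫_0^2/3 (x^2 - 3*x + 23/27) v dx for all v ∈ V.

Multiply both sides by a test function v and integrate from 0 to 2/3:
  ∫_0^2/3 −u''(x) v(x) dx = ∫_0^2/3 f(x) v(x) dx.
Integrate the LHS by parts once:
  ∫_0^2/3 −u'' v dx = −[u'(x) v(x)]_0^2/3 + ∫_0^2/3 u'(x) v'(x) dx.
Thus ∫_0^2/3 u'(x) v'(x) dx = ∫_0^2/3 f(x) v(x) dx + [u'(x) v(x)]_0^2/3.
Choose V so that boundary terms are either known or forced to vanish.
u has homogeneous Neumann: u'(0) = u'(2/3) = 0. So [u' v]_0^2/3 = 0·v(2/3) − 0·v(0) = 0 for any v; take V = H^1(0, 2/3).
Weak formulation: find u (satisfying any essential BC) such that ∫_0^2/3 u'(x) v'(x) dx = ∫_0^2/3 f v dx for all v ∈ V (homogeneous Neumann, so boundary terms vanish).
Substituting f(x) = x^2 - 3*x + 23/27, the right-hand side is ∫_0^2/3 (x^2 - 3*x + 23/27) v dx.
Compatibility check (pure Neumann): taking v ≡ 1 ∈ V gives 0 = ∫_0^2/3 f dx + (0) − (0), i.e. ∫_0^2/3 f dx must equal u'(0) − u'(2/3) = 0. Indeed ∫_0^2/3 (x^2 - 3*x + 23/27) dx = 0, so the data are compatible. The solution is then unique only up to an additive constant (fix it e.g. by requiring ∫_0^2/3 u dx = 0).


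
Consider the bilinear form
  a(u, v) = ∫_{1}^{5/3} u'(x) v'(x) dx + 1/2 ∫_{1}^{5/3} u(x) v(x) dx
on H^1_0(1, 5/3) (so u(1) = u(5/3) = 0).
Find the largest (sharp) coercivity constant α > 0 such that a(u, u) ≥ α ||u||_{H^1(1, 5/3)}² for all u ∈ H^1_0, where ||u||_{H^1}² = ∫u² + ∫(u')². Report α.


α = (2 + 9*π^2)/(4 + 9*π^2)

Coercivity of a(·,·) on H^1_0(1, 5/3) means a(u, u) ≥ α ||u||_{H^1}² for every u ∈ H^1_0.
The interval has length L = 2/3, and Poincaré/coercivity depend only on L. Here a(u, u) = ∫(u')² + (1/2)·∫u².
Here 0 < c = 1/2 < 1. The condition a(u,u) ≥ α||u||_{H^1}² reads (1−α)∫(u')² ≥ (α−c)∫u². Any admissible α is ≤ 1 (rapidly oscillating u have ∫u²/∫(u')² → 0), and α = 1 would force 0 ≥ (1−c)∫u², impossible since c < 1; so 1−α > 0. By the sharp Poincaré inequality on H^1_0 of an interval of length L, ∫(u')² ≥ (π/L)²∫u² with equality for the first sine mode sin(π(x−x₀)/L) (x₀ the left endpoint), so the inequality holds for all u iff (1−α)(π/L)² ≥ α − c, i.e. α ≤ ((π/L)² + c)/((π/L)² + 1) = (1 + c(L/π)²)/(1 + (L/π)²). With (π/L)² = 9*π^2/4 and c = 1/2, the largest admissible constant is α = ((π/L)² + c)/((π/L)² + 1).
Simplifying, α = (2 + 9*π^2)/(4 + 9*π^2).


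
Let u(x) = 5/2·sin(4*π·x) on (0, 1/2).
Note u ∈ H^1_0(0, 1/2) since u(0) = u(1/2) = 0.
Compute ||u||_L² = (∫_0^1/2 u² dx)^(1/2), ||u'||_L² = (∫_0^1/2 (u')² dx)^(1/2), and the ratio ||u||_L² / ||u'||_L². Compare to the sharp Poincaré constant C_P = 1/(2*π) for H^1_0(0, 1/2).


||u||_L² / ||u'||_L² = 1/(4*π) < C_P = 1/(2*π).

u(x) = 5/2·sin(4*π·x), so u'(x) = 10*π*cos(4*π*x).
Writing u(x) = A·sin(kπx/L) with A = 5/2 and k = 2, use ∫_0^L sin²(kπx/L) dx = L/2 and ∫_0^L cos²(kπx/L) dx = L/2.
u² = 25/4·sin²(4*π·x) and (u')² = 100*π^2·cos²(4*π·x), and each of sin², cos² integrates to L/2 = 1/4 over (0, 1/2).
∫_0^1/2 u² dx = 25/16, so ||u||_L² = 5/4.
∫_0^1/2 (u')² dx = 25*π^2, so ||u'||_L² = 5*π.
Ratio ||u||_L² / ||u'||_L² = 1/(4*π).
Sharp Poincaré constant on H^1_0(0, 1/2) is C_P = L/π = 1/(2*π), achieved by sin(2*π·x).
This is the k = 2 harmonic; the ratio L/(kπ) is strictly less than C_P = L/π, consistent with the sharp inequality ||u||_L² ≤ C_P ||u'||_L².


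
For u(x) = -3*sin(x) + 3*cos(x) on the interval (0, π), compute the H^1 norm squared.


||u||_{H^1(0,π)}^2 = 18*π

u'(x) = -3*sin(x) - 3*cos(x).
Expand u² and (u')² and integrate term by term on (0, π), using: for integers n ≥ 1, ∫_0^π sin²(nx) dx = ∫_0^π cos²(nx) dx = π/2; for n ≠ n', ∫_0^π sin(nx)sin(n'x) dx = ∫_0^π cos(nx)cos(n'x) dx = 0; and by product-to-sum, ∫_0^π sin(nx)cos(n'x) dx = ½∫_0^π [sin((n+n')x) + sin((n−n')x)] dx, which is 0 when n+n' is even and 2n/(n²−n'²) when n+n' is odd (it need not vanish on (0, π)).
  u² squared terms: (-3)²·∫sin(x)² dx = 9·π/2 = 9*π/2;  (3)²·∫cos(x)² dx = 9·π/2 = 9*π/2.
  u² cross terms: 2·(-3)·(3)·∫sin(x)·cos(x) dx = -18·(0) = 0.
  So ∫_0^π u² dx = 9*π/2 + 9*π/2 + 0 = 9*π.
  (u')² squared terms: (-3)²·∫cos(x)² dx = 9·π/2 = 9*π/2;  (-3)²·∫sin(x)² dx = 9·π/2 = 9*π/2.
  (u')² cross terms: 2·(-3)·(-3)·∫cos(x)·sin(x) dx = 18·(0) = 0.
  So ∫_0^π (u')² dx = 9*π/2 + 9*π/2 + 0 = 9*π.
||u||_{H^1}^2 = (9*π) + (9*π) = 18*π.


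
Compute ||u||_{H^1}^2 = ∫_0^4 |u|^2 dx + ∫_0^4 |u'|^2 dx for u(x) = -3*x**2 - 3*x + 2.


||u||_{H^1}^2 = 19716/5

The H^1 norm (squared) on an interval (0, L) is
  ||u||_{H^1}^2 = ∫_0^L u(x)^2 dx + ∫_0^L u'(x)^2 dx.
Compute u'(x) = -6*x - 3.
Then u(x)^2 = 9*x**4 + 18*x**3 - 3*x**2 - 12*x + 4 and u'(x)^2 = 36*x**2 + 36*x + 9.
Integrate each monomial from 0 to 4 using ∫_0^4 c·x^n dx = c·4^(n+1)/(n+1):
  ∫_0^4 u(x)^2 dx = ∫_0^4 (9*x^4 + 18*x^3 - 3*x^2 - 12*x + 4) dx. Term by term:
    ∫_0^4 9*x^4 dx = 9216/5;  ∫_0^4 18*x^3 dx = 1152;  ∫_0^4 -3*x^2 dx = -64;
    ∫_0^4 -12*x dx = -96;  ∫_0^4 4 dx = 16.
  Sum: 9216/5 + 1152 − 64 − 96 + 16 = 14256/5.
  ∫_0^4 u'(x)^2 dx = ∫_0^4 (36*x^2 + 36*x + 9) dx. Term by term:
    ∫_0^4 36*x^2 dx = 768;  ∫_0^4 36*x dx = 288;  ∫_0^4 9 dx = 36.
  Sum: 768 + 288 + 36 = 1092.
Adding: ||u||_{H^1}^2 = 14256/5 + 1092 = 19716/5.


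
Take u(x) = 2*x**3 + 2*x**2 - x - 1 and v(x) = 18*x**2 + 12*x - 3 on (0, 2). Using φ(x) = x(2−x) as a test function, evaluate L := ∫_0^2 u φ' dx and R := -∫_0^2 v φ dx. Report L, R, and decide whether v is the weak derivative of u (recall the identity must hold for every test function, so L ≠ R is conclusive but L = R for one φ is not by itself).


LHS = -68/5, RHS = -204/5. No, v is not the weak derivative of u.

u(x) = 2*x**3 + 2*x**2 - x - 1, classical derivative u'(x) = 6*x**2 + 4*x - 1.
φ(x) = x(2−x), so φ'(x) = 2 - 2*x.
Note φ(0) = φ(2) = 0, so the boundary term u·φ vanishes.
LHS = ∫_0^2 u(x) φ'(x) dx = ∫_0^2 (-4*x^4 + 6*x^2 - 2) dx. Term by term:
  ∫_0^2 -4*x^4 dx = -128/5;  ∫_0^2 6*x^2 dx = 16;  ∫_0^2 -2 dx = -4.
Sum: -128/5 + 16 − 4 = -68/5.
So LHS = -68/5.
∫_0^2 v(x) φ(x) dx = ∫_0^2 (-18*x^4 + 24*x^3 + 27*x^2 - 6*x) dx. Term by term:
  ∫_0^2 -18*x^4 dx = -576/5;  ∫_0^2 24*x^3 dx = 96;  ∫_0^2 27*x^2 dx = 72;
  ∫_0^2 -6*x dx = -12.
Sum: -576/5 + 96 + 72 − 12 = 204/5.
So RHS = -∫_0^2 v(x) φ(x) dx = -204/5.
LHS − RHS = 136/5 ≠ 0, so the identity fails.
(For a valid weak derivative the identity must hold for EVERY test function, in particular this one. The failure shows v is NOT the weak derivative of u.)
Correct weak derivative would be u'(x) = 6*x**2 + 4*x - 1.


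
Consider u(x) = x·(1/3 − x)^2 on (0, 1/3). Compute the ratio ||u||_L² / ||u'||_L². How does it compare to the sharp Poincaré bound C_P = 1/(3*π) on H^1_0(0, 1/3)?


||u||_L² / ||u'||_L² = sqrt(14)/42 < C_P = 1/(3*π).

u(x) = x·(1/3 − x)^2, so u'(x) = (3*x - 1)*(9*x - 1)/9.
u(x) = x·(1/3 − x)^2 vanishes at x = 0 and x = 1/3, so u ∈ H^1_0(0, 1/3). Differentiate via the product rule and integrate the resulting polynomials term by term.
  ∫_0^1/3 u² dx = ∫_0^1/3 (x^6 - 4*x^5/3 + 2*x^4/3 - 4*x^3/27 + x^2/81) dx. Term by term:
    ∫_0^1/3 x^6 dx = 1/15309;  ∫_0^1/3 -4*x^5/3 dx = -2/6561;  ∫_0^1/3 2*x^4/3 dx = 2/3645;
    ∫_0^1/3 -4*x^3/27 dx = -1/2187;  ∫_0^1/3 x^2/81 dx = 1/6561.
  Sum: 1/15309 − 2/6561 + 2/3645 − 1/2187 + 1/6561 = 1/229635.
  ∫_0^1/3 (u')² dx = ∫_0^1/3 (9*x^4 - 8*x^3 + 22*x^2/9 - 8*x/27 + 1/81) dx. Term by term:
    ∫_0^1/3 9*x^4 dx = 1/135;  ∫_0^1/3 -8*x^3 dx = -2/81;  ∫_0^1/3 22*x^2/9 dx = 22/729;
    ∫_0^1/3 -8*x/27 dx = -4/243;  ∫_0^1/3 1/81 dx = 1/243.
  Sum: 1/135 − 2/81 + 22/729 − 4/243 + 1/243 = 2/3645.
∫_0^1/3 u² dx = 1/229635, so ||u||_L² = sqrt(35)/2835.
∫_0^1/3 (u')² dx = 2/3645, so ||u'||_L² = sqrt(10)/135.
Ratio ||u||_L² / ||u'||_L² = sqrt(14)/42.
Sharp Poincaré constant on H^1_0(0, 1/3) is C_P = L/π = 1/(3*π), achieved by sin(3*π·x).
A polynomial bump cannot attain the sharp Poincaré constant (only the first sine eigenfunction does), so the ratio is strictly less than C_P, consistent with ||u||_L² ≤ C_P ||u'||_L².


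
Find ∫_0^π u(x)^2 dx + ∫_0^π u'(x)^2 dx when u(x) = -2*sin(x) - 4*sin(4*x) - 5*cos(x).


||u||_{H^1(0,π)}^2 = 128/3 + 165*π

u'(x) = 5*sin(x) - 2*cos(x) - 16*cos(4*x).
Expand u² and (u')² and integrate term by term on (0, π), using: for integers n ≥ 1, ∫_0^π sin²(nx) dx = ∫_0^π cos²(nx) dx = π/2; for n ≠ n', ∫_0^π sin(nx)sin(n'x) dx = ∫_0^π cos(nx)cos(n'x) dx = 0; and by product-to-sum, ∫_0^π sin(nx)cos(n'x) dx = ½∫_0^π [sin((n+n')x) + sin((n−n')x)] dx, which is 0 when n+n' is even and 2n/(n²−n'²) when n+n' is odd (it need not vanish on (0, π)).
  u² squared terms: (-5)²·∫cos(x)² dx = 25·π/2 = 25*π/2;  (-4)²·∫sin(4x)² dx = 16·π/2 = 8*π;  (-2)²·∫sin(x)² dx = 4·π/2 = 2*π.
  u² cross terms: 2·(-5)·(-4)·∫cos(x)·sin(4x) dx = 40·(8/15) = 64/3;  2·(-5)·(-2)·∫cos(x)·sin(x) dx = 20·(0) = 0;  2·(-4)·(-2)·∫sin(4x)·sin(x) dx = 16·(0) = 0.
  So ∫_0^π u² dx = 25*π/2 + 8*π + 2*π + 64/3 + 0 + 0 = 64/3 + 45*π/2.
  (u')² squared terms: (-16)²·∫cos(4x)² dx = 256·π/2 = 128*π;  (-2)²·∫cos(x)² dx = 4·π/2 = 2*π;  (5)²·∫sin(x)² dx = 25·π/2 = 25*π/2.
  (u')² cross terms: 2·(-16)·(-2)·∫cos(4x)·cos(x) dx = 64·(0) = 0;  2·(-16)·(5)·∫cos(4x)·sin(x) dx = -160·(-2/15) = 64/3;  2·(-2)·(5)·∫cos(x)·sin(x) dx = -20·(0) = 0.
  So ∫_0^π (u')² dx = 128*π + 2*π + 25*π/2 + 0 + 64/3 + 0 = 64/3 + 285*π/2.
||u||_{H^1}^2 = (64/3 + 45*π/2) + (64/3 + 285*π/2) = 128/3 + 165*π.


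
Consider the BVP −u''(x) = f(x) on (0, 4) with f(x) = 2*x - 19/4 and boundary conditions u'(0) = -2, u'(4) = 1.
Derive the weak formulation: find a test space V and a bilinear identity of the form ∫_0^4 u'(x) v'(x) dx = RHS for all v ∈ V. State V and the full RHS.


V = H^1(0, 4) (v unrestricted at boundary; u is determined up to an additive constant); weak form: ∫_0^4 u'v' dx = ∫_0^4 (2*x - 19/4) v dx + v(4) + 2·v(0) for all v ∈ V.

Multiply both sides by a test function v and integrate from 0 to 4:
  ∫_0^4 −u''(x) v(x) dx = ∫_0^4 f(x) v(x) dx.
Integrate the LHS by parts once:
  ∫_0^4 −u'' v dx = −[u'(x) v(x)]_0^4 + ∫_0^4 u'(x) v'(x) dx.
Thus ∫_0^4 u'(x) v'(x) dx = ∫_0^4 f(x) v(x) dx + [u'(x) v(x)]_0^4.
Choose V so that boundary terms are either known or forced to vanish.
u has inhomogeneous Neumann u'(0) = -2, u'(4) = 1. [u' v]_0^4 = (1)·v(4) − (-2)·v(0) = v(4) + 2·v(0). Take V = H^1(0, 4); boundary term becomes part of RHS.
Weak formulation: find u (satisfying any essential BC) such that ∫_0^4 u'(x) v'(x) dx = ∫_0^4 f v dx + v(4) + 2·v(0) for all v ∈ V (Neumann data are natural BCs: they enter the RHS as boundary terms).
Substituting f(x) = 2*x - 19/4, the right-hand side is ∫_0^4 (2*x - 19/4) v dx + v(4) + 2·v(0).
Compatibility check (pure Neumann): taking v ≡ 1 ∈ V gives 0 = ∫_0^4 f dx + (1) − (-2), i.e. ∫_0^4 f dx must equal u'(0) − u'(4) = -3. Indeed ∫_0^4 (2*x - 19/4) dx = -3, so the data are compatible. The solution is then unique only up to an additive constant (fix it e.g. by requiring ∫_0^4 u dx = 0).


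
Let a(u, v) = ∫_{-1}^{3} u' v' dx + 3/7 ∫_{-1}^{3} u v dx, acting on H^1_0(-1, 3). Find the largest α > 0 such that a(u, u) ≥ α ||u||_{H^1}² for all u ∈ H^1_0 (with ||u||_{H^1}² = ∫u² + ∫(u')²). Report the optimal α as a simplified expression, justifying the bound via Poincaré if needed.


α = (48/7 + π^2)/(π^2 + 16)

Coercivity of a(·,·) on H^1_0(-1, 3) means a(u, u) ≥ α ||u||_{H^1}² for every u ∈ H^1_0.
The interval has length L = 4, and Poincaré/coercivity depend only on L. Here a(u, u) = ∫(u')² + (3/7)·∫u².
Here 0 < c = 3/7 < 1. The condition a(u,u) ≥ α||u||_{H^1}² reads (1−α)∫(u')² ≥ (α−c)∫u². Any admissible α is ≤ 1 (rapidly oscillating u have ∫u²/∫(u')² → 0), and α = 1 would force 0 ≥ (1−c)∫u², impossible since c < 1; so 1−α > 0. By the sharp Poincaré inequality on H^1_0 of an interval of length L, ∫(u')² ≥ (π/L)²∫u² with equality for the first sine mode sin(π(x−x₀)/L) (x₀ the left endpoint), so the inequality holds for all u iff (1−α)(π/L)² ≥ α − c, i.e. α ≤ ((π/L)² + c)/((π/L)² + 1) = (1 + c(L/π)²)/(1 + (L/π)²). With (π/L)² = π^2/16 and c = 3/7, the largest admissible constant is α = ((π/L)² + c)/((π/L)² + 1).
Simplifying, α = (48/7 + π^2)/(π^2 + 16).


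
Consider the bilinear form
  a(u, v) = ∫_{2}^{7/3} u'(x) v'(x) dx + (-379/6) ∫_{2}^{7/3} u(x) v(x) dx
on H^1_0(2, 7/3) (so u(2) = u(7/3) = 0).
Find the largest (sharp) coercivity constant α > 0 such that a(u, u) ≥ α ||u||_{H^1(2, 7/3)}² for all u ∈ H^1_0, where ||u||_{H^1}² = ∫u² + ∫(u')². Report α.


α = (-379 + 54*π^2)/(6*(1 + 9*π^2))

Coercivity of a(·,·) on H^1_0(2, 7/3) means a(u, u) ≥ α ||u||_{H^1}² for every u ∈ H^1_0.
The interval has length L = 1/3, and Poincaré/coercivity depend only on L. Here a(u, u) = ∫(u')² + (-379/6)·∫u².
Here c = -379/6 < 0 with |c| < (π/L)² = 9*π^2, so coercivity still holds. The condition a(u,u) ≥ α||u||_{H^1}² reads (1−α)∫(u')² ≥ (α−c)∫u². Any admissible α is ≤ 1 (rapidly oscillating u have ∫u²/∫(u')² → 0), and α = 1 would force 0 ≥ (1−c)∫u², impossible since c < 1; so 1−α > 0. By the sharp Poincaré inequality on H^1_0 of an interval of length L, ∫(u')² ≥ (π/L)²∫u² with equality for the first sine mode sin(π(x−x₀)/L) (x₀ the left endpoint), so the inequality holds for all u iff (1−α)(π/L)² ≥ α − c, i.e. α ≤ ((π/L)² + c)/((π/L)² + 1) = (1 + c(L/π)²)/(1 + (L/π)²). (Direct route, valid since c ≤ 0: Poincaré gives c∫u² ≥ c(L/π)²∫(u')², so a(u,u) ≥ (1 + c(L/π)²)∫(u')², while ||u||_{H^1}² ≤ (1 + (L/π)²)∫(u')²; dividing yields the same α.) With (π/L)² = 9*π^2 and c = -379/6, the largest admissible constant is α = ((π/L)² + c)/((π/L)² + 1).
Simplifying, α = (-379 + 54*π^2)/(6*(1 + 9*π^2)).


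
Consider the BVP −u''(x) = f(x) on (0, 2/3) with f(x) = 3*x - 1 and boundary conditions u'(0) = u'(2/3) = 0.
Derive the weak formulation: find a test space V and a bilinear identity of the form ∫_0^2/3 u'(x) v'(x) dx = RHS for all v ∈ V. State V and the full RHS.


V = H^1(0, 2/3) (no boundary constraint on v; u is determined up to an additive constant); weak form: ∫_0^2/3 u'v' dx = ∫_0^2/3 (3*x - 1) v dx for all v ∈ V.

Multiply both sides by a test function v and integrate from 0 to 2/3:
  ∫_0^2/3 −u''(x) v(x) dx = ∫_0^2/3 f(x) v(x) dx.
Integrate the LHS by parts once:
  ∫_0^2/3 −u'' v dx = −[u'(x) v(x)]_0^2/3 + ∫_0^2/3 u'(x) v'(x) dx.
Thus ∫_0^2/3 u'(x) v'(x) dx = ∫_0^2/3 f(x) v(x) dx + [u'(x) v(x)]_0^2/3.
Choose V so that boundary terms are either known or forced to vanish.
u has homogeneous Neumann: u'(0) = u'(2/3) = 0. So [u' v]_0^2/3 = 0·v(2/3) − 0·v(0) = 0 for any v; take V = H^1(0, 2/3).
Weak formulation: find u (satisfying any essential BC) such that ∫_0^2/3 u'(x) v'(x) dx = ∫_0^2/3 f v dx for all v ∈ V (homogeneous Neumann, so boundary terms vanish).
Substituting f(x) = 3*x - 1, the right-hand side is ∫_0^2/3 (3*x - 1) v dx.
Compatibility check (pure Neumann): taking v ≡ 1 ∈ V gives 0 = ∫_0^2/3 f dx + (0) − (0), i.e. ∫_0^2/3 f dx must equal u'(0) − u'(2/3) = 0. Indeed ∫_0^2/3 (3*x - 1) dx = 0, so the data are compatible. The solution is then unique only up to an additive constant (fix it e.g. by requiring ∫_0^2/3 u dx = 0).


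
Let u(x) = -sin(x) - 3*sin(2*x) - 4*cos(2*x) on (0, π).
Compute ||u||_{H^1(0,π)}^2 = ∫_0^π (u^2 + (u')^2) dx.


||u||_{H^1(0,π)}^2 = -80/3 + 127*π/2

u'(x) = 8*sin(2*x) - cos(x) - 6*cos(2*x).
Expand u² and (u')² and integrate term by term on (0, π), using: for integers n ≥ 1, ∫_0^π sin²(nx) dx = ∫_0^π cos²(nx) dx = π/2; for n ≠ n', ∫_0^π sin(nx)sin(n'x) dx = ∫_0^π cos(nx)cos(n'x) dx = 0; and by product-to-sum, ∫_0^π sin(nx)cos(n'x) dx = ½∫_0^π [sin((n+n')x) + sin((n−n')x)] dx, which is 0 when n+n' is even and 2n/(n²−n'²) when n+n' is odd (it need not vanish on (0, π)).
  u² squared terms: (-1)²·∫sin(x)² dx = 1·π/2 = π/2;  (-4)²·∫cos(2x)² dx = 16·π/2 = 8*π;  (-3)²·∫sin(2x)² dx = 9·π/2 = 9*π/2.
  u² cross terms: 2·(-1)·(-4)·∫sin(x)·cos(2x) dx = 8·(-2/3) = -16/3;  2·(-1)·(-3)·∫sin(x)·sin(2x) dx = 6·(0) = 0;  2·(-4)·(-3)·∫cos(2x)·sin(2x) dx = 24·(0) = 0.
  So ∫_0^π u² dx = π/2 + 8*π + 9*π/2 − 16/3 + 0 + 0 = -16/3 + 13*π.
  (u')² squared terms: (-1)²·∫cos(x)² dx = 1·π/2 = π/2;  (-6)²·∫cos(2x)² dx = 36·π/2 = 18*π;  (8)²·∫sin(2x)² dx = 64·π/2 = 32*π.
  (u')² cross terms: 2·(-1)·(-6)·∫cos(x)·cos(2x) dx = 12·(0) = 0;  2·(-1)·(8)·∫cos(x)·sin(2x) dx = -16·(4/3) = -64/3;  2·(-6)·(8)·∫cos(2x)·sin(2x) dx = -96·(0) = 0.
  So ∫_0^π (u')² dx = π/2 + 18*π + 32*π + 0 − 64/3 + 0 = -64/3 + 101*π/2.
||u||_{H^1}^2 = (-16/3 + 13*π) + (-64/3 + 101*π/2) = -80/3 + 127*π/2.


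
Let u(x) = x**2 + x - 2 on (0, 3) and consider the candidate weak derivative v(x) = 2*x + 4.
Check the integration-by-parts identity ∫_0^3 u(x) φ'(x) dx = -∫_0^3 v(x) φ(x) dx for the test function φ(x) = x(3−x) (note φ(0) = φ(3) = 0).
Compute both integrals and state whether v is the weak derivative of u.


LHS = -18, RHS = -63/2. No, v is not the weak derivative of u.

u(x) = x**2 + x - 2, classical derivative u'(x) = 2*x + 1.
φ(x) = x(3−x), so φ'(x) = 3 - 2*x.
Note φ(0) = φ(3) = 0, so the boundary term u·φ vanishes.
LHS = ∫_0^3 u(x) φ'(x) dx = ∫_0^3 (-2*x^3 + x^2 + 7*x - 6) dx. Term by term:
  ∫_0^3 -2*x^3 dx = -81/2;  ∫_0^3 x^2 dx = 9;  ∫_0^3 7*x dx = 63/2;
  ∫_0^3 -6 dx = -18.
Sum: -81/2 + 9 + 63/2 − 18 = -18.
So LHS = -18.
∫_0^3 v(x) φ(x) dx = ∫_0^3 (-2*x^3 + 2*x^2 + 12*x) dx. Term by term:
  ∫_0^3 -2*x^3 dx = -81/2;  ∫_0^3 2*x^2 dx = 18;  ∫_0^3 12*x dx = 54.
Sum: -81/2 + 18 + 54 = 63/2.
So RHS = -∫_0^3 v(x) φ(x) dx = -63/2.
LHS − RHS = 27/2 ≠ 0, so the identity fails.
(For a valid weak derivative the identity must hold for EVERY test function, in particular this one. The failure shows v is NOT the weak derivative of u.)
Correct weak derivative would be u'(x) = 2*x + 1.


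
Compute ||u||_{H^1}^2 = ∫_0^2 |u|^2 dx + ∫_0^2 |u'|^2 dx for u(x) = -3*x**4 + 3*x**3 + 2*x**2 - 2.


||u||_{H^1}^2 = 64472/105

The H^1 norm (squared) on an interval (0, L) is
  ||u||_{H^1}^2 = ∫_0^L u(x)^2 dx + ∫_0^L u'(x)^2 dx.
Compute u'(x) = -12*x**3 + 9*x**2 + 4*x.
Then u(x)^2 = 9*x**8 - 18*x**7 - 3*x**6 + 12*x**5 + 16*x**4 - 12*x**3 - 8*x**2 + 4 and u'(x)^2 = 144*x**6 - 216*x**5 - 15*x**4 + 72*x**3 + 16*x**2.
Integrate each monomial from 0 to 2 using ∫_0^2 c·x^n dx = c·2^(n+1)/(n+1):
  ∫_0^2 u(x)^2 dx = ∫_0^2 (9*x^8 - 18*x^7 - 3*x^6 + 12*x^5 + 16*x^4 - 12*x^3 - 8*x^2 + 4) dx. Term by term:
    ∫_0^2 9*x^8 dx = 512;  ∫_0^2 -18*x^7 dx = -576;  ∫_0^2 -3*x^6 dx = -384/7;
    ∫_0^2 12*x^5 dx = 128;  ∫_0^2 16*x^4 dx = 512/5;  ∫_0^2 -12*x^3 dx = -48;
    ∫_0^2 -8*x^2 dx = -64/3;  ∫_0^2 4 dx = 8.
  Sum: 512 − 576 − 384/7 + 128 + 512/5 − 48 − 64/3 + 8 = 5272/105.
  ∫_0^2 u'(x)^2 dx = ∫_0^2 (144*x^6 - 216*x^5 - 15*x^4 + 72*x^3 + 16*x^2) dx. Term by term:
    ∫_0^2 144*x^6 dx = 18432/7;  ∫_0^2 -216*x^5 dx = -2304;  ∫_0^2 -15*x^4 dx = -96;
    ∫_0^2 72*x^3 dx = 288;  ∫_0^2 16*x^2 dx = 128/3.
  Sum: 18432/7 − 2304 − 96 + 288 + 128/3 = 11840/21.
Adding: ||u||_{H^1}^2 = 5272/105 + 11840/21 = 64472/105.


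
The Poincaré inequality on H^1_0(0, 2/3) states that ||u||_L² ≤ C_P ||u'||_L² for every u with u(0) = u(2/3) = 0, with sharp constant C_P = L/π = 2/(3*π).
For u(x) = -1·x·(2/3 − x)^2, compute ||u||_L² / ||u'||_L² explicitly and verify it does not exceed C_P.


||u||_L² / ||u'||_L² = sqrt(14)/21 < C_P = 2/(3*π).

u(x) = -1·x·(2/3 − x)^2, so u'(x) = (2 - 9*x)*(3*x - 2)/9.
u(x) = -1·x·(2/3 − x)^2 vanishes at x = 0 and x = 2/3, so u ∈ H^1_0(0, 2/3). Differentiate via the product rule and integrate the resulting polynomials term by term.
  ∫_0^2/3 u² dx = ∫_0^2/3 (x^6 - 8*x^5/3 + 8*x^4/3 - 32*x^3/27 + 16*x^2/81) dx. Term by term:
    ∫_0^2/3 x^6 dx = 128/15309;  ∫_0^2/3 -8*x^5/3 dx = -256/6561;  ∫_0^2/3 8*x^4/3 dx = 256/3645;
    ∫_0^2/3 -32*x^3/27 dx = -128/2187;  ∫_0^2/3 16*x^2/81 dx = 128/6561.
  Sum: 128/15309 − 256/6561 + 256/3645 − 128/2187 + 128/6561 = 128/229635.
  ∫_0^2/3 (u')² dx = ∫_0^2/3 (9*x^4 - 16*x^3 + 88*x^2/9 - 64*x/27 + 16/81) dx. Term by term:
    ∫_0^2/3 9*x^4 dx = 32/135;  ∫_0^2/3 -16*x^3 dx = -64/81;  ∫_0^2/3 88*x^2/9 dx = 704/729;
    ∫_0^2/3 -64*x/27 dx = -128/243;  ∫_0^2/3 16/81 dx = 32/243.
  Sum: 32/135 − 64/81 + 704/729 − 128/243 + 32/243 = 64/3645.
∫_0^2/3 u² dx = 128/229635, so ||u||_L² = 8*sqrt(70)/2835.
∫_0^2/3 (u')² dx = 64/3645, so ||u'||_L² = 8*sqrt(5)/135.
Ratio ||u||_L² / ||u'||_L² = sqrt(14)/21.
Sharp Poincaré constant on H^1_0(0, 2/3) is C_P = L/π = 2/(3*π), achieved by sin(3*π/2·x).
A polynomial bump cannot attain the sharp Poincaré constant (only the first sine eigenfunction does), so the ratio is strictly less than C_P, consistent with ||u||_L² ≤ C_P ||u'||_L².


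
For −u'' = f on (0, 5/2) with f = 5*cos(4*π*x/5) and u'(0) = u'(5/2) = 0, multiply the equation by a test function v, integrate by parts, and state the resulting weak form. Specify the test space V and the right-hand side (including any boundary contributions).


V = H^1(0, 5/2) (no boundary constraint on v; u is determined up to an additive constant); weak form: ∫_0^5/2 u'v' dx = ∫_0^5/2 (5*cos(4*π*x/5)) v dx for all v ∈ V.

Multiply both sides by a test function v and integrate from 0 to 5/2:
  ∫_0^5/2 −u''(x) v(x) dx = ∫_0^5/2 f(x) v(x) dx.
Integrate the LHS by parts once:
  ∫_0^5/2 −u'' v dx = −[u'(x) v(x)]_0^5/2 + ∫_0^5/2 u'(x) v'(x) dx.
Thus ∫_0^5/2 u'(x) v'(x) dx = ∫_0^5/2 f(x) v(x) dx + [u'(x) v(x)]_0^5/2.
Choose V so that boundary terms are either known or forced to vanish.
u has homogeneous Neumann: u'(0) = u'(5/2) = 0. So [u' v]_0^5/2 = 0·v(5/2) − 0·v(0) = 0 for any v; take V = H^1(0, 5/2).
Weak formulation: find u (satisfying any essential BC) such that ∫_0^5/2 u'(x) v'(x) dx = ∫_0^5/2 f v dx for all v ∈ V (homogeneous Neumann, so boundary terms vanish).
Substituting f(x) = 5*cos(4*π*x/5), the right-hand side is ∫_0^5/2 (5*cos(4*π*x/5)) v dx.
Compatibility check (pure Neumann): taking v ≡ 1 ∈ V gives 0 = ∫_0^5/2 f dx + (0) − (0), i.e. ∫_0^5/2 f dx must equal u'(0) − u'(5/2) = 0. Indeed ∫_0^5/2 (5*cos(4*π*x/5)) dx = 0, so the data are compatible. The solution is then unique only up to an additive constant (fix it e.g. by requiring ∫_0^5/2 u dx = 0).


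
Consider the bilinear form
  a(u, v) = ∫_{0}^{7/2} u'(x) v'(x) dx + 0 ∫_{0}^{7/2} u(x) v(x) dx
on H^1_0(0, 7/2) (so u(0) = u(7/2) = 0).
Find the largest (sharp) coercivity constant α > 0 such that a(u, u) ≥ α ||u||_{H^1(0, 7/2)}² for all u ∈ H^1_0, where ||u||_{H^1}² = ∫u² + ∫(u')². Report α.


α = 4*π^2/(4*π^2 + 49)

Coercivity of a(·,·) on H^1_0(0, 7/2) means a(u, u) ≥ α ||u||_{H^1}² for every u ∈ H^1_0.
The interval has length L = 7/2, and Poincaré/coercivity depend only on L. Here a(u, u) = ∫(u')² + (0)·∫u².
Here c = 0, so a(u,u) = ∫(u')² alone. The condition a(u,u) ≥ α||u||_{H^1}² reads (1−α)∫(u')² ≥ (α−c)∫u². Any admissible α is ≤ 1 (rapidly oscillating u have ∫u²/∫(u')² → 0), and α = 1 would force 0 ≥ (1−c)∫u², impossible since c < 1; so 1−α > 0. By the sharp Poincaré inequality on H^1_0 of an interval of length L, ∫(u')² ≥ (π/L)²∫u² with equality for the first sine mode sin(π(x−x₀)/L) (x₀ the left endpoint), so the inequality holds for all u iff (1−α)(π/L)² ≥ α − c, i.e. α ≤ ((π/L)² + c)/((π/L)² + 1) = (1 + c(L/π)²)/(1 + (L/π)²). (Direct route, valid since c ≤ 0: Poincaré gives c∫u² ≥ c(L/π)²∫(u')², so a(u,u) ≥ (1 + c(L/π)²)∫(u')², while ||u||_{H^1}² ≤ (1 + (L/π)²)∫(u')²; dividing yields the same α.) With (π/L)² = 4*π^2/49 and c = 0, the largest admissible constant is α = ((π/L)² + c)/((π/L)² + 1).
Simplifying, α = 4*π^2/(4*π^2 + 49).


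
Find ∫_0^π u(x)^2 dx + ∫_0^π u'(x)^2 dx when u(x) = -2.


||u||_{H^1(0,π)}^2 = 4*π

u'(x) = 0.
Expand u² and (u')² and integrate term by term on (0, π), using: for integers n ≥ 1, ∫_0^π sin²(nx) dx = ∫_0^π cos²(nx) dx = π/2; for n ≠ n', ∫_0^π sin(nx)sin(n'x) dx = ∫_0^π cos(nx)cos(n'x) dx = 0; and by product-to-sum, ∫_0^π sin(nx)cos(n'x) dx = ½∫_0^π [sin((n+n')x) + sin((n−n')x)] dx, which is 0 when n+n' is even and 2n/(n²−n'²) when n+n' is odd (it need not vanish on (0, π)). For the constant mode: ∫_0^π 1 dx = π, ∫_0^π cos(nx) dx = 0, ∫_0^π sin(nx) dx = (1−(−1)^n)/n.
  u² squared terms: (-2)²·∫1 dx = 4·π = 4*π.
  So ∫_0^π u² dx = 4*π.
  u' ≡ 0, so ∫_0^π (u')² dx = 0.
||u||_{H^1}^2 = (4*π) + (0) = 4*π.


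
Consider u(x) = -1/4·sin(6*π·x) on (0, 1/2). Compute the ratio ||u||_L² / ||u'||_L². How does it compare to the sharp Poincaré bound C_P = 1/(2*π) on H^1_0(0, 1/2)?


||u||_L² / ||u'||_L² = 1/(6*π) < C_P = 1/(2*π).

u(x) = -1/4·sin(6*π·x), so u'(x) = -3*π*cos(6*π*x)/2.
Writing u(x) = A·sin(kπx/L) with A = -1/4 and k = 3, use ∫_0^L sin²(kπx/L) dx = L/2 and ∫_0^L cos²(kπx/L) dx = L/2.
u² = 1/16·sin²(6*π·x) and (u')² = 9*π^2/4·cos²(6*π·x), and each of sin², cos² integrates to L/2 = 1/4 over (0, 1/2).
∫_0^1/2 u² dx = 1/64, so ||u||_L² = 1/8.
∫_0^1/2 (u')² dx = 9*π^2/16, so ||u'||_L² = 3*π/4.
Ratio ||u||_L² / ||u'||_L² = 1/(6*π).
Sharp Poincaré constant on H^1_0(0, 1/2) is C_P = L/π = 1/(2*π), achieved by sin(2*π·x).
This is the k = 3 harmonic; the ratio L/(kπ) is strictly less than C_P = L/π, consistent with the sharp inequality ||u||_L² ≤ C_P ||u'||_L².


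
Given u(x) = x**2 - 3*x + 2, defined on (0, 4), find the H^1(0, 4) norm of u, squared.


||u||_{H^1}^2 = 652/15

The H^1 norm (squared) on an interval (0, L) is
  ||u||_{H^1}^2 = ∫_0^L u(x)^2 dx + ∫_0^L u'(x)^2 dx.
Compute u'(x) = 2*x - 3.
Then u(x)^2 = x**4 - 6*x**3 + 13*x**2 - 12*x + 4 and u'(x)^2 = 4*x**2 - 12*x + 9.
Integrate each monomial from 0 to 4 using ∫_0^4 c·x^n dx = c·4^(n+1)/(n+1):
  ∫_0^4 u(x)^2 dx = ∫_0^4 (x^4 - 6*x^3 + 13*x^2 - 12*x + 4) dx. Term by term:
    ∫_0^4 x^4 dx = 1024/5;  ∫_0^4 -6*x^3 dx = -384;  ∫_0^4 13*x^2 dx = 832/3;
    ∫_0^4 -12*x dx = -96;  ∫_0^4 4 dx = 16.
  Sum: 1024/5 − 384 + 832/3 − 96 + 16 = 272/15.
  ∫_0^4 u'(x)^2 dx = ∫_0^4 (4*x^2 - 12*x + 9) dx. Term by term:
    ∫_0^4 4*x^2 dx = 256/3;  ∫_0^4 -12*x dx = -96;  ∫_0^4 9 dx = 36.
  Sum: 256/3 − 96 + 36 = 76/3.
Adding: ||u||_{H^1}^2 = 272/15 + 76/3 = 652/15.


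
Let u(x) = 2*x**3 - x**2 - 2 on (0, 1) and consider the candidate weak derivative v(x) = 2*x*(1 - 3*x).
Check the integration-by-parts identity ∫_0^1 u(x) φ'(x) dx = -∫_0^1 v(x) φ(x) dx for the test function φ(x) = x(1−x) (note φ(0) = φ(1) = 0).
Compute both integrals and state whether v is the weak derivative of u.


LHS = -2/15, RHS = 2/15. No, v is not the weak derivative of u.

u(x) = 2*x**3 - x**2 - 2, classical derivative u'(x) = 6*x**2 - 2*x.
φ(x) = x(1−x), so φ'(x) = 1 - 2*x.
Note φ(0) = φ(1) = 0, so the boundary term u·φ vanishes.
LHS = ∫_0^1 u(x) φ'(x) dx = ∫_0^1 (-4*x^4 + 4*x^3 - x^2 + 4*x - 2) dx. Term by term:
  ∫_0^1 -4*x^4 dx = -4/5;  ∫_0^1 4*x^3 dx = 1;  ∫_0^1 -x^2 dx = -1/3;
  ∫_0^1 4*x dx = 2;  ∫_0^1 -2 dx = -2.
Sum: -4/5 + 1 − 1/3 + 2 − 2 = -2/15.
So LHS = -2/15.
∫_0^1 v(x) φ(x) dx = ∫_0^1 (6*x^4 - 8*x^3 + 2*x^2) dx. Term by term:
  ∫_0^1 6*x^4 dx = 6/5;  ∫_0^1 -8*x^3 dx = -2;  ∫_0^1 2*x^2 dx = 2/3.
Sum: 6/5 − 2 + 2/3 = -2/15.
So RHS = -∫_0^1 v(x) φ(x) dx = 2/15.
LHS − RHS = -4/15 ≠ 0, so the identity fails.
(For a valid weak derivative the identity must hold for EVERY test function, in particular this one. The failure shows v is NOT the weak derivative of u.)
Correct weak derivative would be u'(x) = 6*x**2 - 2*x.


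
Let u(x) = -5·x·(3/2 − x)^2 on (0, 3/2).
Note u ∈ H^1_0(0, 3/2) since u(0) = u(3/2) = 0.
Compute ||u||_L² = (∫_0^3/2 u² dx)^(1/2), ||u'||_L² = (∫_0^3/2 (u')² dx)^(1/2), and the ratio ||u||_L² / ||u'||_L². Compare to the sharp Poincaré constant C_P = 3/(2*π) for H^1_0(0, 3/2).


||u||_L² / ||u'||_L² = 3*sqrt(14)/28 < C_P = 3/(2*π).

u(x) = -5·x·(3/2 − x)^2, so u'(x) = -15*x^2 + 30*x - 45/4.
u(x) = -5·x·(3/2 − x)^2 vanishes at x = 0 and x = 3/2, so u ∈ H^1_0(0, 3/2). Differentiate via the product rule and integrate the resulting polynomials term by term.
  ∫_0^3/2 u² dx = ∫_0^3/2 (25*x^6 - 150*x^5 + 675*x^4/2 - 675*x^3/2 + 2025*x^2/16) dx. Term by term:
    ∫_0^3/2 25*x^6 dx = 54675/896;  ∫_0^3/2 -150*x^5 dx = -18225/64;  ∫_0^3/2 675*x^4/2 dx = 32805/64;
    ∫_0^3/2 -675*x^3/2 dx = -54675/128;  ∫_0^3/2 2025*x^2/16 dx = 18225/128.
  Sum: 54675/896 − 18225/64 + 32805/64 − 54675/128 + 18225/128 = 3645/896.
  ∫_0^3/2 (u')² dx = ∫_0^3/2 (225*x^4 - 900*x^3 + 2475*x^2/2 - 675*x + 2025/16) dx. Term by term:
    ∫_0^3/2 225*x^4 dx = 10935/32;  ∫_0^3/2 -900*x^3 dx = -18225/16;  ∫_0^3/2 2475*x^2/2 dx = 22275/16;
    ∫_0^3/2 -675*x dx = -6075/8;  ∫_0^3/2 2025/16 dx = 6075/32.
  Sum: 10935/32 − 18225/16 + 22275/16 − 6075/8 + 6075/32 = 405/16.
∫_0^3/2 u² dx = 3645/896, so ||u||_L² = 27*sqrt(70)/112.
∫_0^3/2 (u')² dx = 405/16, so ||u'||_L² = 9*sqrt(5)/4.
Ratio ||u||_L² / ||u'||_L² = 3*sqrt(14)/28.
Sharp Poincaré constant on H^1_0(0, 3/2) is C_P = L/π = 3/(2*π), achieved by sin(2*π/3·x).
A polynomial bump cannot attain the sharp Poincaré constant (only the first sine eigenfunction does), so the ratio is strictly less than C_P, consistent with ||u||_L² ≤ C_P ||u'||_L².


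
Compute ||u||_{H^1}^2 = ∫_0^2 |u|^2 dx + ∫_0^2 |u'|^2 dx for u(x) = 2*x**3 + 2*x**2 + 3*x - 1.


||u||_{H^1}^2 = 96944/105

The H^1 norm (squared) on an interval (0, L) is
  ||u||_{H^1}^2 = ∫_0^L u(x)^2 dx + ∫_0^L u'(x)^2 dx.
Compute u'(x) = 6*x**2 + 4*x + 3.
Then u(x)^2 = 4*x**6 + 8*x**5 + 16*x**4 + 8*x**3 + 5*x**2 - 6*x + 1 and u'(x)^2 = 36*x**4 + 48*x**3 + 52*x**2 + 24*x + 9.
Integrate each monomial from 0 to 2 using ∫_0^2 c·x^n dx = c·2^(n+1)/(n+1):
  ∫_0^2 u(x)^2 dx = ∫_0^2 (4*x^6 + 8*x^5 + 16*x^4 + 8*x^3 + 5*x^2 - 6*x + 1) dx. Term by term:
    ∫_0^2 4*x^6 dx = 512/7;  ∫_0^2 8*x^5 dx = 256/3;  ∫_0^2 16*x^4 dx = 512/5;
    ∫_0^2 8*x^3 dx = 32;  ∫_0^2 5*x^2 dx = 40/3;  ∫_0^2 -6*x dx = -12;
    ∫_0^2 1 dx = 2.
  Sum: 512/7 + 256/3 + 512/5 + 32 + 40/3 − 12 + 2 = 31102/105.
  ∫_0^2 u'(x)^2 dx = ∫_0^2 (36*x^4 + 48*x^3 + 52*x^2 + 24*x + 9) dx. Term by term:
    ∫_0^2 36*x^4 dx = 1152/5;  ∫_0^2 48*x^3 dx = 192;  ∫_0^2 52*x^2 dx = 416/3;
    ∫_0^2 24*x dx = 48;  ∫_0^2 9 dx = 18.
  Sum: 1152/5 + 192 + 416/3 + 48 + 18 = 9406/15.
Adding: ||u||_{H^1}^2 = 31102/105 + 9406/15 = 96944/105.


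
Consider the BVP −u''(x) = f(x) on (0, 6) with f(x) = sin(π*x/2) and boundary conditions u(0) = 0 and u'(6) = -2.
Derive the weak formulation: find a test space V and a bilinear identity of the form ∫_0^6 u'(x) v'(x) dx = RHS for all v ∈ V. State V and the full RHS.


V = {v ∈ H^1(0, 6) : v(0) = 0} (test functions vanish at x = 0 where u is specified); weak form: ∫_0^6 u'v' dx = ∫_0^6 (sin(π*x/2)) v dx − 2·v(6) for all v ∈ V.

Multiply both sides by a test function v and integrate from 0 to 6:
  ∫_0^6 −u''(x) v(x) dx = ∫_0^6 f(x) v(x) dx.
Integrate the LHS by parts once:
  ∫_0^6 −u'' v dx = −[u'(x) v(x)]_0^6 + ∫_0^6 u'(x) v'(x) dx.
Thus ∫_0^6 u'(x) v'(x) dx = ∫_0^6 f(x) v(x) dx + [u'(x) v(x)]_0^6.
Choose V so that boundary terms are either known or forced to vanish.
Mixed BC: u(0) = 0 (Dirichlet) and u'(6) = -2 (Neumann). Define V = {v ∈ H^1(0, 6) : v(0) = 0}. Then [u' v]_0^6 = u'(6)·v(6) − u'(0)·0 = − 2·v(6).
Weak formulation: find u (satisfying any essential BC) such that ∫_0^6 u'(x) v'(x) dx = ∫_0^6 f v dx − 2·v(6) for all v ∈ V (Dirichlet at 0 absorbed into V; Neumann datum at x = 6 contributes the boundary term).
Substituting f(x) = sin(π*x/2), the right-hand side is ∫_0^6 (sin(π*x/2)) v dx − 2·v(6).


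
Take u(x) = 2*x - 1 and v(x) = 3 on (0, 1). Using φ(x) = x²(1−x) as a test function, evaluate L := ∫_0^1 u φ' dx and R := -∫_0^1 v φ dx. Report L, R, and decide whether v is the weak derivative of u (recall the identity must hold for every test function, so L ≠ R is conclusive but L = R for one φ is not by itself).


LHS = -1/6, RHS = -1/4. No, v is not the weak derivative of u.

u(x) = 2*x - 1, classical derivative u'(x) = 2.
φ(x) = x²(1−x), so φ'(x) = x*(2 - 3*x).
Note φ(0) = φ(1) = 0, so the boundary term u·φ vanishes.
LHS = ∫_0^1 u(x) φ'(x) dx = ∫_0^1 (-6*x^3 + 7*x^2 - 2*x) dx. Term by term:
  ∫_0^1 -6*x^3 dx = -3/2;  ∫_0^1 7*x^2 dx = 7/3;  ∫_0^1 -2*x dx = -1.
Sum: -3/2 + 7/3 − 1 = -1/6.
So LHS = -1/6.
∫_0^1 v(x) φ(x) dx = ∫_0^1 (-3*x^3 + 3*x^2) dx. Term by term:
  ∫_0^1 -3*x^3 dx = -3/4;  ∫_0^1 3*x^2 dx = 1.
Sum: -3/4 + 1 = 1/4.
So RHS = -∫_0^1 v(x) φ(x) dx = -1/4.
LHS − RHS = 1/12 ≠ 0, so the identity fails.
(For a valid weak derivative the identity must hold for EVERY test function, in particular this one. The failure shows v is NOT the weak derivative of u.)
Correct weak derivative would be u'(x) = 2.


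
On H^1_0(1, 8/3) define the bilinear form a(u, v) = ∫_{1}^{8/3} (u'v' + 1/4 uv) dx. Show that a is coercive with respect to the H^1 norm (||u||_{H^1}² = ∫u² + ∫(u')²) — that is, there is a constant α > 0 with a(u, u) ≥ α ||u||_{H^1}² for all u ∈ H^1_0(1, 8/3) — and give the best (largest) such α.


α = (25 + 36*π^2)/(4*(25 + 9*π^2))

Coercivity of a(·,·) on H^1_0(1, 8/3) means a(u, u) ≥ α ||u||_{H^1}² for every u ∈ H^1_0.
The interval has length L = 5/3, and Poincaré/coercivity depend only on L. Here a(u, u) = ∫(u')² + (1/4)·∫u².
Here 0 < c = 1/4 < 1. The condition a(u,u) ≥ α||u||_{H^1}² reads (1−α)∫(u')² ≥ (α−c)∫u². Any admissible α is ≤ 1 (rapidly oscillating u have ∫u²/∫(u')² → 0), and α = 1 would force 0 ≥ (1−c)∫u², impossible since c < 1; so 1−α > 0. By the sharp Poincaré inequality on H^1_0 of an interval of length L, ∫(u')² ≥ (π/L)²∫u² with equality for the first sine mode sin(π(x−x₀)/L) (x₀ the left endpoint), so the inequality holds for all u iff (1−α)(π/L)² ≥ α − c, i.e. α ≤ ((π/L)² + c)/((π/L)² + 1) = (1 + c(L/π)²)/(1 + (L/π)²). With (π/L)² = 9*π^2/25 and c = 1/4, the largest admissible constant is α = ((π/L)² + c)/((π/L)² + 1).
Simplifying, α = (25 + 36*π^2)/(4*(25 + 9*π^2)).


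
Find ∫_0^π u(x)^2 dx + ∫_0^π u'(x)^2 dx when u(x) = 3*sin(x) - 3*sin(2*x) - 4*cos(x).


||u||_{H^1(0,π)}^2 = 64 + 95*π/2

u'(x) = 4*sin(x) + 3*cos(x) - 6*cos(2*x).
Expand u² and (u')² and integrate term by term on (0, π), using: for integers n ≥ 1, ∫_0^π sin²(nx) dx = ∫_0^π cos²(nx) dx = π/2; for n ≠ n', ∫_0^π sin(nx)sin(n'x) dx = ∫_0^π cos(nx)cos(n'x) dx = 0; and by product-to-sum, ∫_0^π sin(nx)cos(n'x) dx = ½∫_0^π [sin((n+n')x) + sin((n−n')x)] dx, which is 0 when n+n' is even and 2n/(n²−n'²) when n+n' is odd (it need not vanish on (0, π)).
  u² squared terms: (-4)²·∫cos(x)² dx = 16·π/2 = 8*π;  (-3)²·∫sin(2x)² dx = 9·π/2 = 9*π/2;  (3)²·∫sin(x)² dx = 9·π/2 = 9*π/2.
  u² cross terms: 2·(-4)·(-3)·∫cos(x)·sin(2x) dx = 24·(4/3) = 32;  2·(-4)·(3)·∫cos(x)·sin(x) dx = -24·(0) = 0;  2·(-3)·(3)·∫sin(2x)·sin(x) dx = -18·(0) = 0.
  So ∫_0^π u² dx = 8*π + 9*π/2 + 9*π/2 + 32 + 0 + 0 = 32 + 17*π.
  (u')² squared terms: (-6)²·∫cos(2x)² dx = 36·π/2 = 18*π;  (3)²·∫cos(x)² dx = 9·π/2 = 9*π/2;  (4)²·∫sin(x)² dx = 16·π/2 = 8*π.
  (u')² cross terms: 2·(-6)·(3)·∫cos(2x)·cos(x) dx = -36·(0) = 0;  2·(-6)·(4)·∫cos(2x)·sin(x) dx = -48·(-2/3) = 32;  2·(3)·(4)·∫cos(x)·sin(x) dx = 24·(0) = 0.
  So ∫_0^π (u')² dx = 18*π + 9*π/2 + 8*π + 0 + 32 + 0 = 32 + 61*π/2.
||u||_{H^1}^2 = (32 + 17*π) + (32 + 61*π/2) = 64 + 95*π/2.


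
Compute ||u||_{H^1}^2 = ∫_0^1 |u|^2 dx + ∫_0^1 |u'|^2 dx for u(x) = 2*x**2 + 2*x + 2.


||u||_{H^1}^2 = 482/15

The H^1 norm (squared) on an interval (0, L) is
  ||u||_{H^1}^2 = ∫_0^L u(x)^2 dx + ∫_0^L u'(x)^2 dx.
Compute u'(x) = 4*x + 2.
Then u(x)^2 = 4*x**4 + 8*x**3 + 12*x**2 + 8*x + 4 and u'(x)^2 = 16*x**2 + 16*x + 4.
Integrate each monomial from 0 to 1 using ∫_0^1 c·x^n dx = c·1^(n+1)/(n+1):
  ∫_0^1 u(x)^2 dx = ∫_0^1 (4*x^4 + 8*x^3 + 12*x^2 + 8*x + 4) dx. Term by term:
    ∫_0^1 4*x^4 dx = 4/5;  ∫_0^1 8*x^3 dx = 2;  ∫_0^1 12*x^2 dx = 4;
    ∫_0^1 8*x dx = 4;  ∫_0^1 4 dx = 4.
  Sum: 4/5 + 2 + 4 + 4 + 4 = 74/5.
  ∫_0^1 u'(x)^2 dx = ∫_0^1 (16*x^2 + 16*x + 4) dx. Term by term:
    ∫_0^1 16*x^2 dx = 16/3;  ∫_0^1 16*x dx = 8;  ∫_0^1 4 dx = 4.
  Sum: 16/3 + 8 + 4 = 52/3.
Adding: ||u||_{H^1}^2 = 74/5 + 52/3 = 482/15.


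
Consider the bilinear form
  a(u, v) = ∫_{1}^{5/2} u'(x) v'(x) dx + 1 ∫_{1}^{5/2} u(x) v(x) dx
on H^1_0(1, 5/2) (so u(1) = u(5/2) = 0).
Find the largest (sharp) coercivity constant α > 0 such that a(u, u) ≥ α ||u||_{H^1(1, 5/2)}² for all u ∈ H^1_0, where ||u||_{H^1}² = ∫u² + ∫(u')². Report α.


α = 1

Coercivity of a(·,·) on H^1_0(1, 5/2) means a(u, u) ≥ α ||u||_{H^1}² for every u ∈ H^1_0.
The interval has length L = 3/2, and Poincaré/coercivity depend only on L. Here a(u, u) = ∫(u')² + (1)·∫u².
Here c = 1 ≥ 1, so a(u,u) = ∫(u')² + c∫u² ≥ ∫(u')² + ∫u² = ||u||_{H^1}², i.e. α = 1 works. No larger α is possible: a(u,u) ≥ α||u||_{H^1}² means (1−α)∫(u')² ≥ (α−c)∫u², and for the modes u_n = sin(nπ(x−x₀)/L) (x₀ the left endpoint) one has ∫u_n²/∫(u_n')² = (L/(nπ))² → 0, so a(u_n,u_n)/||u_n||_{H^1}² → 1. Hence the optimal constant is α = 1.
Therefore α = 1.


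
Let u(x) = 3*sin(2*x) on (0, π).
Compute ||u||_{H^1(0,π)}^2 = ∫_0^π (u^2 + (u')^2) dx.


||u||_{H^1(0,π)}^2 = 45*π/2

u'(x) = 6*cos(2*x).
Expand u² and (u')² and integrate term by term on (0, π), using: for integers n ≥ 1, ∫_0^π sin²(nx) dx = ∫_0^π cos²(nx) dx = π/2; for n ≠ n', ∫_0^π sin(nx)sin(n'x) dx = ∫_0^π cos(nx)cos(n'x) dx = 0; and by product-to-sum, ∫_0^π sin(nx)cos(n'x) dx = ½∫_0^π [sin((n+n')x) + sin((n−n')x)] dx, which is 0 when n+n' is even and 2n/(n²−n'²) when n+n' is odd (it need not vanish on (0, π)).
  u² squared terms: (3)²·∫sin(2x)² dx = 9·π/2 = 9*π/2.
  So ∫_0^π u² dx = 9*π/2.
  (u')² squared terms: (6)²·∫cos(2x)² dx = 36·π/2 = 18*π.
  So ∫_0^π (u')² dx = 18*π.
||u||_{H^1}^2 = (9*π/2) + (18*π) = 45*π/2.


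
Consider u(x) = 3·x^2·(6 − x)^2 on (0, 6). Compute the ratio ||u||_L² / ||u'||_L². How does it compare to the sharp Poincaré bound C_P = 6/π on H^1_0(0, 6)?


||u||_L² / ||u'||_L² = sqrt(3) < C_P = 6/π.

u(x) = 3·x^2·(6 − x)^2, so u'(x) = 12*x*(x - 6)*(x - 3).
u(x) = 3·x^2·(6 − x)^2 vanishes at x = 0 and x = 6, so u ∈ H^1_0(0, 6). Differentiate via the product rule and integrate the resulting polynomials term by term.
  ∫_0^6 u² dx = ∫_0^6 (9*x^8 - 216*x^7 + 1944*x^6 - 7776*x^5 + 11664*x^4) dx. Term by term:
    ∫_0^6 9*x^8 dx = 10077696;  ∫_0^6 -216*x^7 dx = -45349632;  ∫_0^6 1944*x^6 dx = 544195584/7;
    ∫_0^6 -7776*x^5 dx = -60466176;  ∫_0^6 11664*x^4 dx = 90699264/5.
  Sum: 10077696 − 45349632 + 544195584/7 − 60466176 + 90699264/5 = 5038848/35.
  ∫_0^6 (u')² dx = ∫_0^6 (144*x^6 - 2592*x^5 + 16848*x^4 - 46656*x^3 + 46656*x^2) dx. Term by term:
    ∫_0^6 144*x^6 dx = 40310784/7;  ∫_0^6 -2592*x^5 dx = -20155392;  ∫_0^6 16848*x^4 dx = 131010048/5;
    ∫_0^6 -46656*x^3 dx = -15116544;  ∫_0^6 46656*x^2 dx = 3359232.
  Sum: 40310784/7 − 20155392 + 131010048/5 − 15116544 + 3359232 = 1679616/35.
∫_0^6 u² dx = 5038848/35, so ||u||_L² = 1296*sqrt(105)/35.
∫_0^6 (u')² dx = 1679616/35, so ||u'||_L² = 1296*sqrt(35)/35.
Ratio ||u||_L² / ||u'||_L² = sqrt(3).
Sharp Poincaré constant on H^1_0(0, 6) is C_P = L/π = 6/π, achieved by sin(π/6·x).
A polynomial bump cannot attain the sharp Poincaré constant (only the first sine eigenfunction does), so the ratio is strictly less than C_P, consistent with ||u||_L² ≤ C_P ||u'||_L².
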